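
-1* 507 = -507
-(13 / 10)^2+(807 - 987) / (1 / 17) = -306169 / 100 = -3061.69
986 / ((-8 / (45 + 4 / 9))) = -201637 / 36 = -5601.03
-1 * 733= -733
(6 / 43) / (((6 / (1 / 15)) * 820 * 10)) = 1 / 5289000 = 0.00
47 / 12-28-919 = -11317 / 12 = -943.08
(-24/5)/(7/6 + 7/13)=-1872/665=-2.82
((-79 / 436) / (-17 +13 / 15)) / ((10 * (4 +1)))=237 / 1055120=0.00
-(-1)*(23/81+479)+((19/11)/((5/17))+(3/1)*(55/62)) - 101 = 106842991/276210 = 386.82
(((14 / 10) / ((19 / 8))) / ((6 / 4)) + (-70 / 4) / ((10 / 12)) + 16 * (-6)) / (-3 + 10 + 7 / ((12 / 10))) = -66466 / 7315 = -9.09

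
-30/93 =-10/31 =-0.32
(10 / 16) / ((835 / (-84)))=-0.06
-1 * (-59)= 59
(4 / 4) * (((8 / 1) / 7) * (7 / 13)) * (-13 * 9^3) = -5832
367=367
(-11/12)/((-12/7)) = 77/144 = 0.53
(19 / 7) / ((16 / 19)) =361 / 112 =3.22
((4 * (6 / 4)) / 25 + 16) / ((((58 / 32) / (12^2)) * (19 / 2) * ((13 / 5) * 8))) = 8064 / 1235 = 6.53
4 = 4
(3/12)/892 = 1/3568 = 0.00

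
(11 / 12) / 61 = 11 / 732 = 0.02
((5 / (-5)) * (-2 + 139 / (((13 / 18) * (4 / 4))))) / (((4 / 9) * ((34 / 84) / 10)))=-2339820 / 221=-10587.42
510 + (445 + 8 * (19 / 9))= 8747 / 9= 971.89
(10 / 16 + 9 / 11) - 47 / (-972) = 31895 / 21384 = 1.49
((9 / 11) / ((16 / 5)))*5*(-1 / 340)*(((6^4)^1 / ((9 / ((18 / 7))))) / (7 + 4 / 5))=-6075 / 34034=-0.18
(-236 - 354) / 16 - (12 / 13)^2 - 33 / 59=-3054029 / 79768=-38.29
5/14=0.36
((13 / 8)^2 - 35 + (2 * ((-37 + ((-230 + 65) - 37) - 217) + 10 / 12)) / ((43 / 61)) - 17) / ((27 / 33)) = -121762685 / 74304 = -1638.71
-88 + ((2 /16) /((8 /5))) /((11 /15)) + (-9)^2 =-4853 /704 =-6.89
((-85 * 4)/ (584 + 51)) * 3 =-204/ 127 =-1.61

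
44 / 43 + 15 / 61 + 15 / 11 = 75964 / 28853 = 2.63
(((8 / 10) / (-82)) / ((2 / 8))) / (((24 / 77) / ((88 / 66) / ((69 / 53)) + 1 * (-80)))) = 1258796 / 127305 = 9.89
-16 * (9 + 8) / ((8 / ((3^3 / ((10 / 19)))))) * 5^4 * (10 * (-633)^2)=-4368010961250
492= 492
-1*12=-12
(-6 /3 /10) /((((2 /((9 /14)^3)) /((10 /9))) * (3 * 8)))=-27 /21952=-0.00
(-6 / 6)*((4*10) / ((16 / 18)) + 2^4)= -61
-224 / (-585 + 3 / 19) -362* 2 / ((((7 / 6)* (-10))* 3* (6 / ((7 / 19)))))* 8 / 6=822044 / 395865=2.08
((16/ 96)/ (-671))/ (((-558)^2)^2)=-1/ 390310798036896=-0.00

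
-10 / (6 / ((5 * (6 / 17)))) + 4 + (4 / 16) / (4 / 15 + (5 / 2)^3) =34836 / 32419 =1.07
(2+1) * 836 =2508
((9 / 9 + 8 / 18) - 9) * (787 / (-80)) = 13379 / 180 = 74.33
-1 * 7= -7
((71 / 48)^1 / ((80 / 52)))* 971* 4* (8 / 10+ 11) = 52877747 / 1200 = 44064.79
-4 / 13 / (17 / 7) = -28 / 221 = -0.13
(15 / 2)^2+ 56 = 449 / 4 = 112.25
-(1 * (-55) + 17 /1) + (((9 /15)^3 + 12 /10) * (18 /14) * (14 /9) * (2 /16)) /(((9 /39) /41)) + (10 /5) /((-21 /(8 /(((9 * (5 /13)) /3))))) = 3157361 /31500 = 100.23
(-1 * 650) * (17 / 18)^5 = -461453525 / 944784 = -488.42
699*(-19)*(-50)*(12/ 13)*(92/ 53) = 733111200/ 689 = 1064022.06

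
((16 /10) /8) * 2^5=32 /5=6.40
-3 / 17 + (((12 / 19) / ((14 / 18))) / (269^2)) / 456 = -1097137329 / 6217112398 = -0.18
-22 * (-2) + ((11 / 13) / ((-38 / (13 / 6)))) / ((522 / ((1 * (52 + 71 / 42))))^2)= 44.00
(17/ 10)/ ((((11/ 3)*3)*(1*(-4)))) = -17/ 440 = -0.04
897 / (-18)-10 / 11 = -3349 / 66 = -50.74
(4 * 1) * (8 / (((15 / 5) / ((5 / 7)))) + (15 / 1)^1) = 1420 / 21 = 67.62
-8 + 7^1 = -1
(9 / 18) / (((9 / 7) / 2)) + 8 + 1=88 / 9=9.78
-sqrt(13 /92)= -sqrt(299) /46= -0.38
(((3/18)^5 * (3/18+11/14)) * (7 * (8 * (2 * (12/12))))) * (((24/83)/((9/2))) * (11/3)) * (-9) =-1760/60507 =-0.03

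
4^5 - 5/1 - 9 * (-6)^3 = 2963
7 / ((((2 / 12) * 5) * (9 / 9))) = 42 / 5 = 8.40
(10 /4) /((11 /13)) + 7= 219 /22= 9.95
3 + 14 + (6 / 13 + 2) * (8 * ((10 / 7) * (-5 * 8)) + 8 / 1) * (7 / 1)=-100387 / 13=-7722.08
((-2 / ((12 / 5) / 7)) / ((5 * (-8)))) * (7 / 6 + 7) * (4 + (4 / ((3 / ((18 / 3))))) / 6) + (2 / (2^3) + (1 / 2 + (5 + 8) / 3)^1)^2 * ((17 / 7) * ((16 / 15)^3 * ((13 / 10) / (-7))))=-115979921 / 14883750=-7.79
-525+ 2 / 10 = -2624 / 5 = -524.80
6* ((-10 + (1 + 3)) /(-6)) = 6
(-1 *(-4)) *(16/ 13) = 64/ 13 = 4.92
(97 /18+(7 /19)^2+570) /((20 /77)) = 287961443 /129960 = 2215.77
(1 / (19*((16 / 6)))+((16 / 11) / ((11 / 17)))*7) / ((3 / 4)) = 289771 / 13794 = 21.01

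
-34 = -34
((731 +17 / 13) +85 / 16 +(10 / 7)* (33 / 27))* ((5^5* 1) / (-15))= -6055409375 / 39312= -154034.63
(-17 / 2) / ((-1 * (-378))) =-17 / 756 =-0.02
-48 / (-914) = 24 / 457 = 0.05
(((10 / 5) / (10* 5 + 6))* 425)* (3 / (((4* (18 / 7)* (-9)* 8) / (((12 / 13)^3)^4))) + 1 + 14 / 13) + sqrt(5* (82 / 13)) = sqrt(5330) / 13 + 20549690175027375 / 652346383429468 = 37.12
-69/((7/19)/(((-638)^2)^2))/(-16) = 13575799769631/7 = 1939399967090.14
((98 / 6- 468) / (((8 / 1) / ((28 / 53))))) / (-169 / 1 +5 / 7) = 66395 / 374604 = 0.18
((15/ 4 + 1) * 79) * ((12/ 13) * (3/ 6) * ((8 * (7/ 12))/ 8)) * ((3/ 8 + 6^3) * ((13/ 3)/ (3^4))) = 1169.47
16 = 16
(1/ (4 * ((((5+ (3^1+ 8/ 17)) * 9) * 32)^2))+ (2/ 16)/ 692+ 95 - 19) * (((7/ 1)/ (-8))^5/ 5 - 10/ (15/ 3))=-10386811776108384617/ 65000206856355840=-159.80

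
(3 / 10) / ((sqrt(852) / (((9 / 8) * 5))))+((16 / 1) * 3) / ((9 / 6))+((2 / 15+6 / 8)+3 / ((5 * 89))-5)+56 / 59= 9 * sqrt(213) / 2272+9086087 / 315060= 28.90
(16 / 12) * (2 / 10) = 4 / 15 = 0.27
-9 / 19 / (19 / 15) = -135 / 361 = -0.37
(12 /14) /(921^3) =2 /1822869909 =0.00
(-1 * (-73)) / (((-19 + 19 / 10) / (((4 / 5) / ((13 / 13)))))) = -584 / 171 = -3.42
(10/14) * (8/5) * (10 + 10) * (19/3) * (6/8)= 760/7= 108.57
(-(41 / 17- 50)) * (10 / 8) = 4045 / 68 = 59.49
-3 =-3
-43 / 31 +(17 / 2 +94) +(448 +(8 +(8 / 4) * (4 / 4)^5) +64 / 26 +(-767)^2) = 474613563 / 806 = 588850.57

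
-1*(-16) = 16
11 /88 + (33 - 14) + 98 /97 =15625 /776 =20.14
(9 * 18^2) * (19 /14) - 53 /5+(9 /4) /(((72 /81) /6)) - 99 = 3863.02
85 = 85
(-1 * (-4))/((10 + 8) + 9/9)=4/19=0.21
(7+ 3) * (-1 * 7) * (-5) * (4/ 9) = 1400/ 9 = 155.56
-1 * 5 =-5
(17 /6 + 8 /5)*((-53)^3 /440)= -1500.05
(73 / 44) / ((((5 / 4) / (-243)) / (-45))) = 159651 / 11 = 14513.73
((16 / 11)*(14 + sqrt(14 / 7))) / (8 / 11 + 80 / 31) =6.78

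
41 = 41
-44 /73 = -0.60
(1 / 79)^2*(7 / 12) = 7 / 74892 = 0.00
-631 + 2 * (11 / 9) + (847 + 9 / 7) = 13843 / 63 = 219.73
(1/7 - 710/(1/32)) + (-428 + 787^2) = 4173548/7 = 596221.14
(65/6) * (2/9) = 65/27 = 2.41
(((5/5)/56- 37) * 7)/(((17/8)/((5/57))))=-545/51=-10.69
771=771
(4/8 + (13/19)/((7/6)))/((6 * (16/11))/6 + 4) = 3179/15960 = 0.20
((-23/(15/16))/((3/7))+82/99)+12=-21986/495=-44.42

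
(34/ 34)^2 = 1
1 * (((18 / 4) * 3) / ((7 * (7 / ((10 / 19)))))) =135 / 931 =0.15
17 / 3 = 5.67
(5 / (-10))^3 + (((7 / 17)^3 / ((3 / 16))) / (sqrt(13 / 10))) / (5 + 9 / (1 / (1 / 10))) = -1 / 8 + 54880*sqrt(130) / 11304813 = -0.07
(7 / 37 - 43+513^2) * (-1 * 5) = -48678345 / 37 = -1315630.95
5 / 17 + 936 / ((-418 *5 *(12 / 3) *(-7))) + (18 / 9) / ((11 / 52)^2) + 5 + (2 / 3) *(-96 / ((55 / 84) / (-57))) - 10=7675992391 / 1367905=5611.50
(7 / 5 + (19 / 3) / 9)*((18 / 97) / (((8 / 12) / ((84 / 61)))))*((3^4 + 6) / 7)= 296496 / 29585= 10.02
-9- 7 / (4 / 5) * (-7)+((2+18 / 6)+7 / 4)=59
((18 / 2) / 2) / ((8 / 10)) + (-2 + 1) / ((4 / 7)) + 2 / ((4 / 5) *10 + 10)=287 / 72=3.99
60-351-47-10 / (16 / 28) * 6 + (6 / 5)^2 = -11039 / 25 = -441.56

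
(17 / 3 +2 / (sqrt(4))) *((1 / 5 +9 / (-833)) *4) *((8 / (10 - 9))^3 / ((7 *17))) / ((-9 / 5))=-32276480 / 2676429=-12.06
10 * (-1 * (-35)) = 350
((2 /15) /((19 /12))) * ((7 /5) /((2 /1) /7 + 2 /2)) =392 /4275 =0.09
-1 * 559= -559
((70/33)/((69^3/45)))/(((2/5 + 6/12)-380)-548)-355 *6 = -2130.00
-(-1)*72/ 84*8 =48/ 7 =6.86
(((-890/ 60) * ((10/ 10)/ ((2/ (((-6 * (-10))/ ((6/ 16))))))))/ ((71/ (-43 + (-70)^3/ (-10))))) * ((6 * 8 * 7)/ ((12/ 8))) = -9105967360/ 71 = -128253061.41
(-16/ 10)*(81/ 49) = -648/ 245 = -2.64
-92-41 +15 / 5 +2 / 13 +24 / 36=-5038 / 39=-129.18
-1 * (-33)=33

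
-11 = -11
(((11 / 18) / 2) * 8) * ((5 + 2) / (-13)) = -154 / 117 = -1.32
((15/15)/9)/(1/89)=89/9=9.89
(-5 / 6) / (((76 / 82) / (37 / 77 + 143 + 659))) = -4222385 / 5852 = -721.53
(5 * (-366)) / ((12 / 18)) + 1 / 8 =-21959 / 8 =-2744.88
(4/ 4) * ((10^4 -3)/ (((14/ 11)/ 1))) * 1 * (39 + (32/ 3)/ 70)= 452074337/ 1470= 307533.56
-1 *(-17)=17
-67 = -67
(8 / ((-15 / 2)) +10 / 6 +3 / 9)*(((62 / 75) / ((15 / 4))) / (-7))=-496 / 16875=-0.03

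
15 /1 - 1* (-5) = 20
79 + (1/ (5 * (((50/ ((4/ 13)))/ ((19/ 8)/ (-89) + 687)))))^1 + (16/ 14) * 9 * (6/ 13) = 2740467/ 32396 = 84.59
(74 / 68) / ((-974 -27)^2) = 37 / 34068034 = 0.00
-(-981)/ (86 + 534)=981/ 620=1.58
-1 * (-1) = 1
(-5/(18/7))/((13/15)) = -2.24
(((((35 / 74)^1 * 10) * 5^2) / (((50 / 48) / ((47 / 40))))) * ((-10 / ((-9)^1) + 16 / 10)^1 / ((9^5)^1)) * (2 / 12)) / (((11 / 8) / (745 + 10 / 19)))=2274219080 / 4109633253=0.55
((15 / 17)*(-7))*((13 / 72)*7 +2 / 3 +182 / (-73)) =103495 / 29784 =3.47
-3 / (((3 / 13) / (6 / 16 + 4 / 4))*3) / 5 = -143 / 120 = -1.19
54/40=27/20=1.35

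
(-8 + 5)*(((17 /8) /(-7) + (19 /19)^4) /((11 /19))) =-2223 /616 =-3.61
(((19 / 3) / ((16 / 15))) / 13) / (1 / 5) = 475 / 208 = 2.28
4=4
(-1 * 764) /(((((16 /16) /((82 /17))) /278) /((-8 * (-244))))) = -33996313088 /17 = -1999783122.82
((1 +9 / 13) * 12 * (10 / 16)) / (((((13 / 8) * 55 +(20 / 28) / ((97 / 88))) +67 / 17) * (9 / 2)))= 10157840 / 338404131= 0.03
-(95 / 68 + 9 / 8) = -343 / 136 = -2.52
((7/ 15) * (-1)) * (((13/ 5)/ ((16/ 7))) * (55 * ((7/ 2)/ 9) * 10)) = -49049/ 432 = -113.54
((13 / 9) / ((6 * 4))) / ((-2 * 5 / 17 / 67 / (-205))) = 607087 / 432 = 1405.29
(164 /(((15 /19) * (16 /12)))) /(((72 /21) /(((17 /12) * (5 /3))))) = 92701 /864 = 107.29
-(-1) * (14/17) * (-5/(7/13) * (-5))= 650/17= 38.24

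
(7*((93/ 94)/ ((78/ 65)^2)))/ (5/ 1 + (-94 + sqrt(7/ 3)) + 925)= 1133825/ 197088014-5425*sqrt(21)/ 2365056168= 0.01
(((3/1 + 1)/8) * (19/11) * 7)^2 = 17689/484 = 36.55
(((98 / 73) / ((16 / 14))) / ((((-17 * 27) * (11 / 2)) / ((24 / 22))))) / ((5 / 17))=-686 / 397485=-0.00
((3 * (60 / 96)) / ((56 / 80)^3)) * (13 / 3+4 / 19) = 23125 / 931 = 24.84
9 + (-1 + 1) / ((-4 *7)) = 9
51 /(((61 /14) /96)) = 68544 /61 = 1123.67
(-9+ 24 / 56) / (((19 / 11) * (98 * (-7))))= 330 / 45619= 0.01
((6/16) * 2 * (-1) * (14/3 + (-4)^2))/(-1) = 31/2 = 15.50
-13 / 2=-6.50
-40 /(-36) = 1.11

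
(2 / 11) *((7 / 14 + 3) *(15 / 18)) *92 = 1610 / 33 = 48.79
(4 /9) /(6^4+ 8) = 0.00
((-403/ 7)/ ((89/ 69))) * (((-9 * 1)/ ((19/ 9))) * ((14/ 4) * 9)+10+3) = 128162463/ 23674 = 5413.64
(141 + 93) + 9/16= 3753/16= 234.56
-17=-17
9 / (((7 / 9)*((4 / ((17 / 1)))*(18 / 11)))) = 1683 / 56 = 30.05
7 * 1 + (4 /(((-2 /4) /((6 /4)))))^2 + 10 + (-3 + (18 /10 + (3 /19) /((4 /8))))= 15211 /95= 160.12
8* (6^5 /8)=7776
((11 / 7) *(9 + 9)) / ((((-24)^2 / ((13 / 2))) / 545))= 77935 / 448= 173.96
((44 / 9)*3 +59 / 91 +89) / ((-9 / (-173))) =4926694 / 2457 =2005.17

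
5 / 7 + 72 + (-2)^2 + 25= 712 / 7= 101.71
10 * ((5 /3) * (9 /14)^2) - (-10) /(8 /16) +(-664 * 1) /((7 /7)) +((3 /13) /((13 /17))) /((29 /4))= -305983745 /480298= -637.07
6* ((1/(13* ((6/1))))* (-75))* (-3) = 225/13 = 17.31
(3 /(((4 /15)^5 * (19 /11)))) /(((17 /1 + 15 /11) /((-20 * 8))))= -11222.20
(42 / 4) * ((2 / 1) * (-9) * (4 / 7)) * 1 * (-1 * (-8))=-864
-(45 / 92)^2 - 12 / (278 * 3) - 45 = -53240723 / 1176496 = -45.25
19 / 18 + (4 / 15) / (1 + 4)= 499 / 450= 1.11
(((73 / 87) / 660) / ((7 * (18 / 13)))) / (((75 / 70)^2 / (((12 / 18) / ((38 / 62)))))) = 205933 / 1656925875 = 0.00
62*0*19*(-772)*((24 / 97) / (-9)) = 0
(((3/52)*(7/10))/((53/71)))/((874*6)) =497/48174880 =0.00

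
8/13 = 0.62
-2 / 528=-1 / 264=-0.00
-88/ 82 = -44/ 41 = -1.07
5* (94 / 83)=470 / 83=5.66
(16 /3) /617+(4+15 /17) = 153905 /31467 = 4.89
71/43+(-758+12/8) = -64917/86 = -754.85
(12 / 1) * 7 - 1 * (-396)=480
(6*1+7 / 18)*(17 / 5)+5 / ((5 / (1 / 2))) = 200 / 9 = 22.22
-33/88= -3/8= -0.38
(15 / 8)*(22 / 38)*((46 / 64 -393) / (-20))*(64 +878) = 20056.67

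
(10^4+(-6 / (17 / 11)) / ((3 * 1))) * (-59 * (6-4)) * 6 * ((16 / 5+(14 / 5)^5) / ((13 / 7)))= -461492946133632 / 690625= -668225080.37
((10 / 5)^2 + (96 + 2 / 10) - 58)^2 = 44521 / 25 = 1780.84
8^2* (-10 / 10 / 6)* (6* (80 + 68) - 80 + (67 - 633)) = -7744 / 3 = -2581.33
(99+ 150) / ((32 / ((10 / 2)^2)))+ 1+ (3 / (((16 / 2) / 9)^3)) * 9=119795 / 512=233.97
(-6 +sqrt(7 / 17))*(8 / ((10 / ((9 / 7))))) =-5.51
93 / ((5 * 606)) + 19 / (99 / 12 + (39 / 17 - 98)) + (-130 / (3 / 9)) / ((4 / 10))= -308285727 / 316130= -975.19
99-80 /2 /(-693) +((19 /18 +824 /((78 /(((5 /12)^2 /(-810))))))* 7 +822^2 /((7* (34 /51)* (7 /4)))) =10156124135237 /122594472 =82843.25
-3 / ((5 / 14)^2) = -588 / 25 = -23.52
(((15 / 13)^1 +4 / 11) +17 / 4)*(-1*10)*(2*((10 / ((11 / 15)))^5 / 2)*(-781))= 44466911718750000 / 2093663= 21238810505.20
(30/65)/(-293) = -6/3809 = -0.00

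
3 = 3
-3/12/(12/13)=-13/48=-0.27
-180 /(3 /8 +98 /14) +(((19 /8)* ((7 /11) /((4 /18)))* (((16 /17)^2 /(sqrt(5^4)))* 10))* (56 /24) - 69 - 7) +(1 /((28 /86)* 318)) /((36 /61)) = -14243925249997 /150303882960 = -94.77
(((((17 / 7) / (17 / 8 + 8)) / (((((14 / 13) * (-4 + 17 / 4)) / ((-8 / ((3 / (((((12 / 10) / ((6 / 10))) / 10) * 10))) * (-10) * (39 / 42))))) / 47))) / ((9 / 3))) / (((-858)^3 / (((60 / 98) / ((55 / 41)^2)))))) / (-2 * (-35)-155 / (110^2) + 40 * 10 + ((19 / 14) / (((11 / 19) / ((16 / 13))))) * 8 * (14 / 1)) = -343838464 / 63153376253320998645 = -0.00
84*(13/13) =84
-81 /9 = -9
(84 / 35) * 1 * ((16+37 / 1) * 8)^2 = 2157312 / 5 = 431462.40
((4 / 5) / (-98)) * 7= -2 / 35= -0.06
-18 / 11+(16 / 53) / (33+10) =-40846 / 25069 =-1.63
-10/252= -5/126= -0.04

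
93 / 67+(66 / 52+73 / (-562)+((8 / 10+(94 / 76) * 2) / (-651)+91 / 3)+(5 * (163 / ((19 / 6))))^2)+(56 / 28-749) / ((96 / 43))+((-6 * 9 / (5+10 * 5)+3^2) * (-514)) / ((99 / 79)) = 23254343503386584343 / 371190423924320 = 62648.02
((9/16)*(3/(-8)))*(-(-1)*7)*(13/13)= -189/128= -1.48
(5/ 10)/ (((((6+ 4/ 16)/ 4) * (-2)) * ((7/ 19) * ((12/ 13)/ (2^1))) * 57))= -26/ 1575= -0.02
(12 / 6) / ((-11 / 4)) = -8 / 11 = -0.73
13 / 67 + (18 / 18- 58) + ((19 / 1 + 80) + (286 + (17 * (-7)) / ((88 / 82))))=640623 / 2948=217.31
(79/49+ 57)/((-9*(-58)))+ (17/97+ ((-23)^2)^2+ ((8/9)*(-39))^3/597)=621594814477610/2221794603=279771.50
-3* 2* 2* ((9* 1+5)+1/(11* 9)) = -168.12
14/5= 2.80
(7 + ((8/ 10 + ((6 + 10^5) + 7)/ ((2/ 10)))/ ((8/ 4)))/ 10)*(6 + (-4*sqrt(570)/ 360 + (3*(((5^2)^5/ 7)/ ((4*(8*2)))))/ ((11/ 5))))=366435620347347/ 492800 - 2501029*sqrt(570)/ 9000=743572140.47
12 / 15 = 4 / 5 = 0.80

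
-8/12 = -2/3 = -0.67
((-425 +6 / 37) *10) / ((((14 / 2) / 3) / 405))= -190985850 / 259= -737397.10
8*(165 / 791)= 1320 / 791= 1.67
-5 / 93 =-0.05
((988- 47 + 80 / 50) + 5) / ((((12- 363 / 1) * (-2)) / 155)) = 73439 / 351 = 209.23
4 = 4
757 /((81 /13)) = 9841 /81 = 121.49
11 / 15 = 0.73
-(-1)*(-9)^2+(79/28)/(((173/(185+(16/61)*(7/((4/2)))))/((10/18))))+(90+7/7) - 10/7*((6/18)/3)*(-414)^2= -71887790593/2659356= -27032.03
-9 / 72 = -1 / 8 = -0.12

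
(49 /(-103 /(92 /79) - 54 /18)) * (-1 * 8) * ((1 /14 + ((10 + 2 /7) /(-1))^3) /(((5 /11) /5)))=-51308.65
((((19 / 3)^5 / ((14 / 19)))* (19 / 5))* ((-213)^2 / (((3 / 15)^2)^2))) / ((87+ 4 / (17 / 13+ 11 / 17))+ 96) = 8052481211.44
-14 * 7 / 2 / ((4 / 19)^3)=-336091 / 64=-5251.42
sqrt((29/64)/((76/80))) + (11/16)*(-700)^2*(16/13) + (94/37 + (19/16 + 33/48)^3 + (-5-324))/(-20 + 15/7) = 414633.99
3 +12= 15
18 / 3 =6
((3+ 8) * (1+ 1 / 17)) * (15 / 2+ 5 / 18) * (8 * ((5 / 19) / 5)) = 12320 / 323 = 38.14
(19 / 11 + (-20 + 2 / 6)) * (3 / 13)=-592 / 143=-4.14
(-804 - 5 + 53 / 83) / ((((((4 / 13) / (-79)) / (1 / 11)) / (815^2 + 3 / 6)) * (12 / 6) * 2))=45768815430819 / 14608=3133133586.45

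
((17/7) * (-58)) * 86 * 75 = -6359700/7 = -908528.57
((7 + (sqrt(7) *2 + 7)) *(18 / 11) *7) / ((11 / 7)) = 1764 *sqrt(7) / 121 + 12348 / 121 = 140.62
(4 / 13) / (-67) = -4 / 871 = -0.00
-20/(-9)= 20/9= 2.22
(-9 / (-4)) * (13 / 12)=39 / 16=2.44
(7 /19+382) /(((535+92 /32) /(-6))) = -348720 /81757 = -4.27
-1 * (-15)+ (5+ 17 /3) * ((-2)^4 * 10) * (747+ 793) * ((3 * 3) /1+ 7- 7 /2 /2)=37452815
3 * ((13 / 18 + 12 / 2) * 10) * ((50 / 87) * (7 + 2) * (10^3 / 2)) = 15125000 / 29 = 521551.72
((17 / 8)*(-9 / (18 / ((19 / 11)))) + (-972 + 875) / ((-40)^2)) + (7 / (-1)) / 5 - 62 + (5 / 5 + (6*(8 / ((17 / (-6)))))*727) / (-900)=-138981487 / 2692800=-51.61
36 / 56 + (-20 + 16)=-47 / 14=-3.36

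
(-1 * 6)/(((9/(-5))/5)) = 50/3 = 16.67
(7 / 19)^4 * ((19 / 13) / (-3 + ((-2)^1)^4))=2401 / 1159171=0.00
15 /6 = 5 /2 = 2.50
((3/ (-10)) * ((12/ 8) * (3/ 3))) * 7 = -63/ 20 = -3.15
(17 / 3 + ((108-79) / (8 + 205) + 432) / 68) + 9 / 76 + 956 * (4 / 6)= 44683118 / 68799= 649.47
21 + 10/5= 23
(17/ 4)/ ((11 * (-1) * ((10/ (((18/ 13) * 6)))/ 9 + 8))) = -0.05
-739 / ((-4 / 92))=16997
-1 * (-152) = 152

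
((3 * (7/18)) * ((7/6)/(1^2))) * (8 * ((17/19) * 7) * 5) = 340.99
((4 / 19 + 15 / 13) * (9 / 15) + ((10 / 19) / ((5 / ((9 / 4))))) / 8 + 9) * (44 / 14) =2140611 / 69160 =30.95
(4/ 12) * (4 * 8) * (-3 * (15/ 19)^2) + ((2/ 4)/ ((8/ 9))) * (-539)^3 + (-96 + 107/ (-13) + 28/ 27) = -178576263044477/ 2027376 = -88082458.83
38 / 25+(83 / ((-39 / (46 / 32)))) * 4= -41797 / 3900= -10.72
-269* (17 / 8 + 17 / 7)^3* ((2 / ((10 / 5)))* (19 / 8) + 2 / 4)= -73020.80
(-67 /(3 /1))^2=4489 /9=498.78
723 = 723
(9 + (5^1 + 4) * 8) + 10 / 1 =91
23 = 23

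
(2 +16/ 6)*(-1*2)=-28/ 3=-9.33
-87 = -87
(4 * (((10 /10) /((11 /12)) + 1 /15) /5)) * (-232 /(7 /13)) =-2304224 /5775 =-399.00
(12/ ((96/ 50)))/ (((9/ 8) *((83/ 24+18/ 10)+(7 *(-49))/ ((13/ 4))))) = -26000/ 469311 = -0.06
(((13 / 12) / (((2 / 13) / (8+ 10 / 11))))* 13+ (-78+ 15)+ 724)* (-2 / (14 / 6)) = -194905 / 154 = -1265.62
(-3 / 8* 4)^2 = 9 / 4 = 2.25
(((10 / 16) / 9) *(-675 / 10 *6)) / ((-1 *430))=45 / 688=0.07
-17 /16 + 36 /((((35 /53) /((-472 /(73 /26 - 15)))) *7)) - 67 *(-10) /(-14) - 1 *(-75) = 407048111 /1242640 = 327.57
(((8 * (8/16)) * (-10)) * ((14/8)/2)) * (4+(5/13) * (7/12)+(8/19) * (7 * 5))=-1967035/2964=-663.64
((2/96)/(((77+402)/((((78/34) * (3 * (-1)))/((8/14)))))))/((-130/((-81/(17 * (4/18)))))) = -15309/177191680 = -0.00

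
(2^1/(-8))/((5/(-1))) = 1/20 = 0.05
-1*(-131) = 131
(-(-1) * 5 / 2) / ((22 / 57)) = 6.48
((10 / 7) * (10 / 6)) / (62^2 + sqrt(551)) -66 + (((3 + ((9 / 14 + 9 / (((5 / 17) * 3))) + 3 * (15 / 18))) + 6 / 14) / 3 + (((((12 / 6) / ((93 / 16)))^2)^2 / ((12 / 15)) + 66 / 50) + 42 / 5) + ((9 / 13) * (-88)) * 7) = -239956841577952945564 / 502914032920292175 -10 * sqrt(551) / 62058297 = -477.13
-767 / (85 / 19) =-14573 / 85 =-171.45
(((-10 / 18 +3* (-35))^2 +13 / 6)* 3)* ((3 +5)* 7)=50549828 / 27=1872215.85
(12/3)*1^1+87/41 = 251/41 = 6.12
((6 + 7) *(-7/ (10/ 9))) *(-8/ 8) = 819/ 10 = 81.90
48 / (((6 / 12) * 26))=48 / 13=3.69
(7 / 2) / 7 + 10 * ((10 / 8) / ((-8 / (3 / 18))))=23 / 96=0.24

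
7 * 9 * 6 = 378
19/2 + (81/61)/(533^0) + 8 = 2297/122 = 18.83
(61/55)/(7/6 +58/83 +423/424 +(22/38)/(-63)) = 2569614264/6612133715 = 0.39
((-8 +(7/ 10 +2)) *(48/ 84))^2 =11236/ 1225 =9.17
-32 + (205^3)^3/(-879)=-639417840613205106253/879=-727437816397275433.73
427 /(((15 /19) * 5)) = 8113 /75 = 108.17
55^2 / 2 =3025 / 2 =1512.50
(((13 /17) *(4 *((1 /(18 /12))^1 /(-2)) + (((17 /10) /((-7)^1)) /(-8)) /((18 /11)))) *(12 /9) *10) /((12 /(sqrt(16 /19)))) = -172289 *sqrt(19) /732564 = -1.03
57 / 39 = 19 / 13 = 1.46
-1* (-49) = 49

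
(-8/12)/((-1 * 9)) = 2/27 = 0.07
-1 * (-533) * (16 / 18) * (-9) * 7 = -29848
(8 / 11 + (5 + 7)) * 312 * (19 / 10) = 82992 / 11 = 7544.73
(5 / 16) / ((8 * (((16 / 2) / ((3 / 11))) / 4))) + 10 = 28175 / 2816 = 10.01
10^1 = 10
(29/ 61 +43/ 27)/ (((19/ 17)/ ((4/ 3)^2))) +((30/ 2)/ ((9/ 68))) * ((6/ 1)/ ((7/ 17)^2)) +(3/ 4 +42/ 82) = 4015.16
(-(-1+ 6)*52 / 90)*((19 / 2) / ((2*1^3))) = -247 / 18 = -13.72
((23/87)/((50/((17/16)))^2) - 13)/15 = -723833353/835200000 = -0.87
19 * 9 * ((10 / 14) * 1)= 855 / 7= 122.14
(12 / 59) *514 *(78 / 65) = 37008 / 295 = 125.45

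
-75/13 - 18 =-309/13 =-23.77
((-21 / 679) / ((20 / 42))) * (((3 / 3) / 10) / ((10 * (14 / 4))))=-9 / 48500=-0.00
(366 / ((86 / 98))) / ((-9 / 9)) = -17934 / 43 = -417.07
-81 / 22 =-3.68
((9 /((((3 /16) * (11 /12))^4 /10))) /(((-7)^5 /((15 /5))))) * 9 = -40768634880 /246071287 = -165.68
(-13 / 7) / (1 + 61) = -13 / 434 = -0.03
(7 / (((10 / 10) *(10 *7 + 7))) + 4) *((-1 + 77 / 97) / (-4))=0.21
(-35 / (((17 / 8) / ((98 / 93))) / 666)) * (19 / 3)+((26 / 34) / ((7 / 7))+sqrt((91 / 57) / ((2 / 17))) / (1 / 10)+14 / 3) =-115733333 / 1581+5 * sqrt(176358) / 57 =-73165.78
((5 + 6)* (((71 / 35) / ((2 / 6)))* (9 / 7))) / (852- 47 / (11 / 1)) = 231957 / 2284625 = 0.10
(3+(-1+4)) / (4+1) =6 / 5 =1.20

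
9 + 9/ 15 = 48/ 5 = 9.60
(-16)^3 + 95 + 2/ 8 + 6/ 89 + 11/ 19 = -27056701/ 6764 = -4000.10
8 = 8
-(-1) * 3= 3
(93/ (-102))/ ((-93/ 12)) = 2/ 17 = 0.12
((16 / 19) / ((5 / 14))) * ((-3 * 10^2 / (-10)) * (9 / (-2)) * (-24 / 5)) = 145152 / 95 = 1527.92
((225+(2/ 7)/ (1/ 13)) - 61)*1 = 167.71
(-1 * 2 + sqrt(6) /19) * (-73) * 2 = 292 - 146 * sqrt(6) /19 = 273.18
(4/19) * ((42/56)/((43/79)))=237/817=0.29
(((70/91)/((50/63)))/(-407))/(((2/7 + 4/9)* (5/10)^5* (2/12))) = -381024/608465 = -0.63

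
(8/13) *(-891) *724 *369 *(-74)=140917309632/13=10839793048.62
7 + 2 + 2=11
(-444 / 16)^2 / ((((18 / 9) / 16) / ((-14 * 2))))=-172494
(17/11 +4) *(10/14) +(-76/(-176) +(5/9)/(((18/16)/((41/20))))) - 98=-210005/2268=-92.59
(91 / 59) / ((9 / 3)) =91 / 177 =0.51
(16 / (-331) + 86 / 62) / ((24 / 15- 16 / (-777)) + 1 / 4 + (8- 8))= 213472980 / 298277009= 0.72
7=7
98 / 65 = 1.51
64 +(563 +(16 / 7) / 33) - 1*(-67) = 160330 / 231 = 694.07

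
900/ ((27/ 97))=9700/ 3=3233.33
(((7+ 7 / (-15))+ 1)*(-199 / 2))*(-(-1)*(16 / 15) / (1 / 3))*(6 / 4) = -89948 / 25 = -3597.92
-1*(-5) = 5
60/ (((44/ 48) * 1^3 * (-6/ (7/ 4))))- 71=-991/ 11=-90.09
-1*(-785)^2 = -616225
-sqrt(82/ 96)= -sqrt(123)/ 12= -0.92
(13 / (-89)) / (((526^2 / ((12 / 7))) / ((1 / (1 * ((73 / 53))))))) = -2067 / 3145736951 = -0.00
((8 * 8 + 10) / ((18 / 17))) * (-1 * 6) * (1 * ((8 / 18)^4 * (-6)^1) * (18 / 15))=1288192 / 10935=117.80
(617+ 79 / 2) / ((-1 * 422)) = -1313 / 844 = -1.56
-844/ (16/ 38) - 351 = -4711/ 2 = -2355.50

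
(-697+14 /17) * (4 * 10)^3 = -757440000 /17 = -44555294.12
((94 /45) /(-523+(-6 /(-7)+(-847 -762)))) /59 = -329 /19803645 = -0.00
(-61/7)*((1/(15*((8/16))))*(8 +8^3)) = -12688/21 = -604.19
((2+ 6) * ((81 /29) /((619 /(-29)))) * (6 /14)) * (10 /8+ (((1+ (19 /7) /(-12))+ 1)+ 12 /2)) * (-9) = 1105164 /30331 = 36.44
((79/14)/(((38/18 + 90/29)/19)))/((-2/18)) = -3525849/19054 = -185.05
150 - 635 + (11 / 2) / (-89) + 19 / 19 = -86163 / 178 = -484.06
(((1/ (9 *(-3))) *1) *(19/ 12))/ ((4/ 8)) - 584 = -94627/ 162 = -584.12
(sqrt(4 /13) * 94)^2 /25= 108.75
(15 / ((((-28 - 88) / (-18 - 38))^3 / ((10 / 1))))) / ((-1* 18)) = -68600 / 73167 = -0.94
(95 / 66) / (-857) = -95 / 56562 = -0.00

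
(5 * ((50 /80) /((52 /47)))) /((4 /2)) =1175 /832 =1.41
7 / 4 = 1.75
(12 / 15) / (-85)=-4 / 425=-0.01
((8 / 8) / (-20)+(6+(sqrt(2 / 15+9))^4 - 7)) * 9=74131 / 100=741.31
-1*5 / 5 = -1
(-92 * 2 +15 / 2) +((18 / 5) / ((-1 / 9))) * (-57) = 16703 / 10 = 1670.30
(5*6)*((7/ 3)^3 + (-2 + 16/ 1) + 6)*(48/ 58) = 70640/ 87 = 811.95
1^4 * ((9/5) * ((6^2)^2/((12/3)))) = 583.20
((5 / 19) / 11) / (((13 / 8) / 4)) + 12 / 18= 5914 / 8151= 0.73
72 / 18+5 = 9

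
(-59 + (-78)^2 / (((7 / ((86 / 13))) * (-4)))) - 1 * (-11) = -10398 / 7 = -1485.43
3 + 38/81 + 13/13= 362/81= 4.47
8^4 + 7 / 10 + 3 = 40997 / 10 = 4099.70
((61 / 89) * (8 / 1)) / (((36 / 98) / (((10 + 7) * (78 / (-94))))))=-2642276 / 12549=-210.56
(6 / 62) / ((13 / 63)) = 0.47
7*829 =5803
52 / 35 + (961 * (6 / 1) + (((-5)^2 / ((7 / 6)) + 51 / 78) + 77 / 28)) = 10542019 / 1820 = 5792.32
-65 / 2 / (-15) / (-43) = -13 / 258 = -0.05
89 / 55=1.62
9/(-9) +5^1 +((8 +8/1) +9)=29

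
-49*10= -490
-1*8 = -8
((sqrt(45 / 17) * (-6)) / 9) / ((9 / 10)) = -20 * sqrt(85) / 153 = -1.21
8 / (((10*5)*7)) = 4 / 175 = 0.02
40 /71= 0.56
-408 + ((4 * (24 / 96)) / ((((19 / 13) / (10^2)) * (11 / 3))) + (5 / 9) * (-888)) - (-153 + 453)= -1182.67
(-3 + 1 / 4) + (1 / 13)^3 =-24163 / 8788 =-2.75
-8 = -8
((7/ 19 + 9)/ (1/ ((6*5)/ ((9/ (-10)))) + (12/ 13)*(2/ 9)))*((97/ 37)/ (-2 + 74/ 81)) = -681791175/ 5281639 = -129.09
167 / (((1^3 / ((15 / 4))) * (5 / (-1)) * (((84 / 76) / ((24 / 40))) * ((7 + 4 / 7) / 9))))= -85671 / 1060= -80.82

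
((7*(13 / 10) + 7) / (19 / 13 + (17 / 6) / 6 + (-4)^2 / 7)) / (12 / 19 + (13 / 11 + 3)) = 1198197 / 1511515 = 0.79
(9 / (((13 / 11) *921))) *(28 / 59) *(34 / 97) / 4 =0.00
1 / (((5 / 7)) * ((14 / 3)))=3 / 10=0.30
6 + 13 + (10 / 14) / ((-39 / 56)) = 701 / 39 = 17.97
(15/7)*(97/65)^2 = 28227/5915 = 4.77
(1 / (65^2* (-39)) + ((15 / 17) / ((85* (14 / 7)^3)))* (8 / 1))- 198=-9428261014 / 47619975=-197.99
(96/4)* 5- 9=111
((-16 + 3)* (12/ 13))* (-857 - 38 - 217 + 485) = 7524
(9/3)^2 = 9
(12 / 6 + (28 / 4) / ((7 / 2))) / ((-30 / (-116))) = 232 / 15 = 15.47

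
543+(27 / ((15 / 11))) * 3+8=3052 / 5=610.40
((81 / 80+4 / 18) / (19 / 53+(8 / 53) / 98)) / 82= 2308733 / 55202400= 0.04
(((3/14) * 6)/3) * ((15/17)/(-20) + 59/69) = 0.35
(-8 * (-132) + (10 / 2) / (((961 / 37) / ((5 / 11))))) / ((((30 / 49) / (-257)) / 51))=-2389979089981 / 105710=-22608826.88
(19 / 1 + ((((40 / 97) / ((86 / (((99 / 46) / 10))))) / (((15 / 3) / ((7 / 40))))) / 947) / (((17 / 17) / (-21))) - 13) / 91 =109018246647 / 1653443628200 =0.07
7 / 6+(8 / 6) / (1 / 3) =31 / 6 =5.17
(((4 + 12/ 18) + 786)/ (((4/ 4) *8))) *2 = 593/ 3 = 197.67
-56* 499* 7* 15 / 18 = -489020 / 3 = -163006.67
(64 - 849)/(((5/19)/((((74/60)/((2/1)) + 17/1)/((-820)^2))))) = -3153031/40344000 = -0.08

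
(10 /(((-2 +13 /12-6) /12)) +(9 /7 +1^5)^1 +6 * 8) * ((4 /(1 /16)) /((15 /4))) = 4898816 /8715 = 562.11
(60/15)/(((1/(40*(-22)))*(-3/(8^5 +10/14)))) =807421120/21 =38448624.76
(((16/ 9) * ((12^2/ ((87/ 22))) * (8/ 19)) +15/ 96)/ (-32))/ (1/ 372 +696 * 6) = -44951767/ 219126687488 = -0.00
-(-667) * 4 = 2668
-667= -667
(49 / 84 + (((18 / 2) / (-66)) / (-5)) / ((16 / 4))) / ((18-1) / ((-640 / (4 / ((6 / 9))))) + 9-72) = -6232 / 666963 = -0.01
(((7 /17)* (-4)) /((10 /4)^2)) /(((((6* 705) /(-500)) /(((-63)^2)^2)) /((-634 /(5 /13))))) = -3231471402432 /3995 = -808878949.29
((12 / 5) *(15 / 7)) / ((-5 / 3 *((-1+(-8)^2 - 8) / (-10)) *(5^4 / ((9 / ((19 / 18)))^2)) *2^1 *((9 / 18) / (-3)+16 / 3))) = 17006112 / 2692834375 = 0.01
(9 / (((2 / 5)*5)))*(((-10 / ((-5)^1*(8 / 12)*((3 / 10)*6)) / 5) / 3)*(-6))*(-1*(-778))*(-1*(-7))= -16338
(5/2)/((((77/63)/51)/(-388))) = -445230/11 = -40475.45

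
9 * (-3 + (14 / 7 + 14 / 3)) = 33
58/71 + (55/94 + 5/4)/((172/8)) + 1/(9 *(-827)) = 1926936451/2136007026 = 0.90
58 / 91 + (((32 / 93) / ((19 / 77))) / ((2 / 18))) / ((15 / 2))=619258 / 267995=2.31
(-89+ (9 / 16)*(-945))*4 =-2482.25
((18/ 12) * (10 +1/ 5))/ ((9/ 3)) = 51/ 10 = 5.10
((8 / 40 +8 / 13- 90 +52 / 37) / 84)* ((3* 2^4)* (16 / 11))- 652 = -724.96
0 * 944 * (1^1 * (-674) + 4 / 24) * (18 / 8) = 0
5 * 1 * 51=255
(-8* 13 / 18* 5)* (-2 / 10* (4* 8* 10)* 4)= 66560 / 9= 7395.56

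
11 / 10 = 1.10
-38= -38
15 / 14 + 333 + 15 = 349.07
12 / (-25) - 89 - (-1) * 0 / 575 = -2237 / 25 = -89.48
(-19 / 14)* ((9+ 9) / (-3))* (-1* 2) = -114 / 7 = -16.29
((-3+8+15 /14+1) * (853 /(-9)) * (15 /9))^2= 2201017225 /1764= 1247742.19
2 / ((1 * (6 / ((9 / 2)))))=3 / 2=1.50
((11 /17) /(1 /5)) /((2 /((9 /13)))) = 495 /442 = 1.12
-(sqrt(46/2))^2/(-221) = 23/221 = 0.10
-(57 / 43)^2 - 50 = -95699 / 1849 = -51.76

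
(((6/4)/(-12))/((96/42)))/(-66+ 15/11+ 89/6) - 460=-96769049/210368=-460.00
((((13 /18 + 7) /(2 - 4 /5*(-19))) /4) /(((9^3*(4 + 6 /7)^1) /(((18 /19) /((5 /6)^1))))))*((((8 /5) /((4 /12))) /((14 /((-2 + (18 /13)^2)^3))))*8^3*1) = -97642496 /27151017831405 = -0.00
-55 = -55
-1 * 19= -19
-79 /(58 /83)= -6557 /58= -113.05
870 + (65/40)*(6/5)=17439/20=871.95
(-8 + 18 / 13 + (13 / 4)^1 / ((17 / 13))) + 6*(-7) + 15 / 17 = -45.25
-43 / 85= -0.51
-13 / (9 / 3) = -13 / 3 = -4.33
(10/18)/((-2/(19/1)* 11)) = -95/198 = -0.48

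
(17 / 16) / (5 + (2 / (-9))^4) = 111537 / 525136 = 0.21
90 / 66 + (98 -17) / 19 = 5.63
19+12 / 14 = 139 / 7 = 19.86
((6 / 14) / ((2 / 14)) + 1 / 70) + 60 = 4411 / 70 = 63.01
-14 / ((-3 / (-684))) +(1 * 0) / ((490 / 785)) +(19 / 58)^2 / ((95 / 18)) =-3191.98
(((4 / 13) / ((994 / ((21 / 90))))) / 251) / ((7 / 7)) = 0.00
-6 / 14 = -3 / 7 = -0.43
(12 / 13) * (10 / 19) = 120 / 247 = 0.49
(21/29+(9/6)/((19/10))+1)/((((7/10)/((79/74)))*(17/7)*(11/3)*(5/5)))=1641225/3812369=0.43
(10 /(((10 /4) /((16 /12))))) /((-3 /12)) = -64 /3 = -21.33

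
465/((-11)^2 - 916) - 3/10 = -469/530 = -0.88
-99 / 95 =-1.04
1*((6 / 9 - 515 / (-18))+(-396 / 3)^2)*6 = 314159 / 3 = 104719.67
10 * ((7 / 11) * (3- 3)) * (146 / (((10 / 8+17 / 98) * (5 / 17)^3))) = 0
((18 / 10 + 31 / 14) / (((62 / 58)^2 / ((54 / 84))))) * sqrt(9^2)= 19142001 / 941780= 20.33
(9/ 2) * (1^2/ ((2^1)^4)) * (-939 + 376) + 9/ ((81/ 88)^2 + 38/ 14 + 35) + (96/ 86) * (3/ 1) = -154.76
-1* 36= -36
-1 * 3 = -3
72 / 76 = 0.95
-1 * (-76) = 76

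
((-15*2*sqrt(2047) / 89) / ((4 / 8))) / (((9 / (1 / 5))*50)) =-2*sqrt(2047) / 6675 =-0.01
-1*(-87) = 87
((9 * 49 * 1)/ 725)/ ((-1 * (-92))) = 441/ 66700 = 0.01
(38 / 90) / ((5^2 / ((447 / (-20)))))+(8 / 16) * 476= 1782169 / 7500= 237.62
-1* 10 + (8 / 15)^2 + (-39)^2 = 340039 / 225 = 1511.28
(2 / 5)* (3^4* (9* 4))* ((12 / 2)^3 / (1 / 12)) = 15116544 / 5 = 3023308.80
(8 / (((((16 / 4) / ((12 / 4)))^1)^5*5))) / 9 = 27 / 640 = 0.04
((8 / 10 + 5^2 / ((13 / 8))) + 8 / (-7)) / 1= 6844 / 455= 15.04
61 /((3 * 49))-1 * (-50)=7411 /147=50.41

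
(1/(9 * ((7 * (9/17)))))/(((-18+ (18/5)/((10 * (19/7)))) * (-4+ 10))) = -8075/28872774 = -0.00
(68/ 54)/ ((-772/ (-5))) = 85/ 10422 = 0.01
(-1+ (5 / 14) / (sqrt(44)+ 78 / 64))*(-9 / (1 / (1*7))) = 554157 / 8707-9216*sqrt(11) / 8707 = 60.13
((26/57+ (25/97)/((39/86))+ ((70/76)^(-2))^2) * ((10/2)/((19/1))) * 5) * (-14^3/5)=-2082986742176/1194955125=-1743.15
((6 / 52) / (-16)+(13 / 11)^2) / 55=69941 / 2768480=0.03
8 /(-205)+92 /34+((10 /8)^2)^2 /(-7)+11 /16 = 18770243 /6245120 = 3.01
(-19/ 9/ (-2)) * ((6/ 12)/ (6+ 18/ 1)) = 19/ 864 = 0.02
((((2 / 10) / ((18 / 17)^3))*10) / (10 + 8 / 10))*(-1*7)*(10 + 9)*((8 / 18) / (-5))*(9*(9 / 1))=653429 / 4374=149.39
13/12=1.08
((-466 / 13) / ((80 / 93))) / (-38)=1.10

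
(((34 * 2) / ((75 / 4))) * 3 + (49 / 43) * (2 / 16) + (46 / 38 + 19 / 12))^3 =310667145650619880751 / 117793118808000000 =2637.40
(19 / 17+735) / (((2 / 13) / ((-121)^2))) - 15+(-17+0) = 1190913037 / 17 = 70053708.06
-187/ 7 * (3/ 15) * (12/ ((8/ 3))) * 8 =-6732/ 35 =-192.34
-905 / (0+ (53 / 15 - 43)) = 13575 / 592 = 22.93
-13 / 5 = -2.60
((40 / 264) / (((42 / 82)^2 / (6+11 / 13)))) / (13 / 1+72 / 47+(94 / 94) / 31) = 217980313 / 802918116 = 0.27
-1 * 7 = -7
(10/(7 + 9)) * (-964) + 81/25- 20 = -30963/50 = -619.26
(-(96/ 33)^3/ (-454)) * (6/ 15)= 32768/ 1510685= 0.02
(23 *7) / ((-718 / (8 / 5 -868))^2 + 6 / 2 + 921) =755340516 / 4338219769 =0.17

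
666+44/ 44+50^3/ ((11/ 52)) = 591576.09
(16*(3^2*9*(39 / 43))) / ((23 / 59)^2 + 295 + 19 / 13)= 762422544 / 192391331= 3.96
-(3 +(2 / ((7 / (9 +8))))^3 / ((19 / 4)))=-176767 / 6517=-27.12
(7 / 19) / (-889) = -1 / 2413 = -0.00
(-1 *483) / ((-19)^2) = -483 / 361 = -1.34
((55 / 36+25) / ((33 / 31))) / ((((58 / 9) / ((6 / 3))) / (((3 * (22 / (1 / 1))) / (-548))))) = -29605 / 31784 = -0.93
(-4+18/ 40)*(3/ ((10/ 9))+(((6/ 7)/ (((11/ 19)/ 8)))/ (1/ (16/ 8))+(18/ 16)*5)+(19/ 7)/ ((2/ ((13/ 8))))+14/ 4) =-16496637/ 123200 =-133.90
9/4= 2.25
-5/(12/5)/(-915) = 5/2196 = 0.00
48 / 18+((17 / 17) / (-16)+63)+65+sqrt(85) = sqrt(85)+6269 / 48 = 139.82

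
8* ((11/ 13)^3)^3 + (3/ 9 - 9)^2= 7338413809900/ 95440494357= 76.89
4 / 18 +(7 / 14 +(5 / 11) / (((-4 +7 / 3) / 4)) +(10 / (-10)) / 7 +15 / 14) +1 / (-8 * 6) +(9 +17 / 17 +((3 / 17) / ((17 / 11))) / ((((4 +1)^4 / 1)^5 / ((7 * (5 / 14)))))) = 644143543243408386077 / 61119689941406250000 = 10.54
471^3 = 104487111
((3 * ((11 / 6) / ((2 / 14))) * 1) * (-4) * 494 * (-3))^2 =52088019984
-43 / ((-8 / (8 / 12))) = 43 / 12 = 3.58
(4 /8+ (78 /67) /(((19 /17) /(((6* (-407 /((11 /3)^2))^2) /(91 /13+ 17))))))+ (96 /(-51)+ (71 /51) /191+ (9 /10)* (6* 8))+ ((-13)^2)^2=216373844307388 /7502177265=28841.47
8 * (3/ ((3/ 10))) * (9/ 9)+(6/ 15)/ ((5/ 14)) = 2028/ 25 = 81.12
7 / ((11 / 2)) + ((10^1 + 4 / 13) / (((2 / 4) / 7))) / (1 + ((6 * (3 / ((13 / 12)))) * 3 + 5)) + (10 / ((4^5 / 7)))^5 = 49258139989805425 / 12771927068246016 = 3.86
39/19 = 2.05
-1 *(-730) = 730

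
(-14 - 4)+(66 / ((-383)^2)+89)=10414985 / 146689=71.00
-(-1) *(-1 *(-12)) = 12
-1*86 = -86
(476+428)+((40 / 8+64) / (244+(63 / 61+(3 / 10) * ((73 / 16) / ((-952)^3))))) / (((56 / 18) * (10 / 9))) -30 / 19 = 35382367063620125722 / 39204729641689219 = 902.50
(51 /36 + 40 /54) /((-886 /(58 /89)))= -6757 /4258116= -0.00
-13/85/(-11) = 13/935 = 0.01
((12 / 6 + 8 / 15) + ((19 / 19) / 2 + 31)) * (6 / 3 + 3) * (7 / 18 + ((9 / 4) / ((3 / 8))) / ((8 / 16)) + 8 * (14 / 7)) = 521731 / 108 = 4830.84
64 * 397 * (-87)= -2210496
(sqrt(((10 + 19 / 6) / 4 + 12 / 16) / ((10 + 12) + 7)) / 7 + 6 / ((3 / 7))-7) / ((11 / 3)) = sqrt(16878) / 8932 + 21 / 11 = 1.92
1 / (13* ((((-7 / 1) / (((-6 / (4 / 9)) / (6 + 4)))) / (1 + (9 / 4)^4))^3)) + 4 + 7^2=63.42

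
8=8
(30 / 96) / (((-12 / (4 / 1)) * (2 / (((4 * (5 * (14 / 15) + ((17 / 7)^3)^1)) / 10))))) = -19541 / 49392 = -0.40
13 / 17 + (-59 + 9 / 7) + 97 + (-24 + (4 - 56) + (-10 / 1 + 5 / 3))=-15809 / 357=-44.28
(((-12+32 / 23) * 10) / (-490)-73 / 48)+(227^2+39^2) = 2869722241 / 54096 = 53048.70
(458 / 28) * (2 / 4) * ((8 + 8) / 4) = 229 / 7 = 32.71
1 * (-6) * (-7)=42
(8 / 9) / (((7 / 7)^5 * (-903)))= -8 / 8127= -0.00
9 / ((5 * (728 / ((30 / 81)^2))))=5 / 14742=0.00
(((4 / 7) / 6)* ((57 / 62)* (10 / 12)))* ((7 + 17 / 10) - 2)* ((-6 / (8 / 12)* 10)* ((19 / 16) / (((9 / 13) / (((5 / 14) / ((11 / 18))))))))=-44.10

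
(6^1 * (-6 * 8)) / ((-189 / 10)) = 320 / 21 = 15.24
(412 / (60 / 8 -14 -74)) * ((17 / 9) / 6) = -7004 / 4347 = -1.61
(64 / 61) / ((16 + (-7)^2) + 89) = 32 / 4697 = 0.01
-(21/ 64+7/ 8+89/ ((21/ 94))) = -537041/ 1344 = -399.58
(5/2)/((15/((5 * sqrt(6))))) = 5 * sqrt(6)/6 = 2.04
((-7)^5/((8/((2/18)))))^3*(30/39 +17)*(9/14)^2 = -7460453801339/79872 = -93405120.71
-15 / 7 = -2.14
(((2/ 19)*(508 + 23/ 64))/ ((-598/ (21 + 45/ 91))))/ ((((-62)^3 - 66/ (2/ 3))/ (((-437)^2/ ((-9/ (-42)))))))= 2317500585/ 322353304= 7.19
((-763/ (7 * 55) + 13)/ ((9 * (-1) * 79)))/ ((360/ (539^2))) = -12.51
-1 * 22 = -22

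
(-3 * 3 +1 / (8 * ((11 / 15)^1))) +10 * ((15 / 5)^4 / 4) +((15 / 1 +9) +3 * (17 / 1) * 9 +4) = 59899 / 88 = 680.67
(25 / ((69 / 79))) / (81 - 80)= 1975 / 69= 28.62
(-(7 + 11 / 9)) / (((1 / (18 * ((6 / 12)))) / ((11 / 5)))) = -814 / 5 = -162.80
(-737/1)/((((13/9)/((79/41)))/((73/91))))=-38252511/48503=-788.66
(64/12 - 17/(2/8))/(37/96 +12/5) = -30080/1337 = -22.50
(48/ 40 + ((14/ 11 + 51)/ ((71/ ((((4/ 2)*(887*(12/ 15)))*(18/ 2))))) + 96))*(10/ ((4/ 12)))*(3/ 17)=50299.36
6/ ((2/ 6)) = 18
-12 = -12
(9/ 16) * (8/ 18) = 1/ 4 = 0.25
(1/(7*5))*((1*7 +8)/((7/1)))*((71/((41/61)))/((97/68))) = 883524/194873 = 4.53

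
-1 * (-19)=19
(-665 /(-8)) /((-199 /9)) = -5985 /1592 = -3.76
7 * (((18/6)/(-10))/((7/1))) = -3/10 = -0.30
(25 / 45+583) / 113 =5252 / 1017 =5.16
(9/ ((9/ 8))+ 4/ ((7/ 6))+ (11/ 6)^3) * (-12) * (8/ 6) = -53194/ 189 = -281.45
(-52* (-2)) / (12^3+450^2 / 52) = 1352 / 73089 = 0.02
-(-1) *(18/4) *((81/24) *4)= 243/4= 60.75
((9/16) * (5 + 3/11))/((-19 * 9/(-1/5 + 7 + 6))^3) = -950272/763921125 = -0.00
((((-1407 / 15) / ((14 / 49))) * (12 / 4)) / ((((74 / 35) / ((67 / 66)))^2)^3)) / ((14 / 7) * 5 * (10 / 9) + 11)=-109183738509617611634375 / 200065977128197771075584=-0.55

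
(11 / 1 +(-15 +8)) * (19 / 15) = 76 / 15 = 5.07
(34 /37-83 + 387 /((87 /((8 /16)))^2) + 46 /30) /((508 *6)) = -150360391 /5690676960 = -0.03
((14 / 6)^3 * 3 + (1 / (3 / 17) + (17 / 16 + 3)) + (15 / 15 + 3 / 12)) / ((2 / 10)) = 35345 / 144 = 245.45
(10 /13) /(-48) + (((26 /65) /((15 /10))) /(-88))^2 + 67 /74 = 93173987 /104761800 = 0.89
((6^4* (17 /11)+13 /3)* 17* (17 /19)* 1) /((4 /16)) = 122124.85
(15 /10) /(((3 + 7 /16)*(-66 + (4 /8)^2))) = -96 /14465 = -0.01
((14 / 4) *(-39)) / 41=-273 / 82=-3.33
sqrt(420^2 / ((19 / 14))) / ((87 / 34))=140.90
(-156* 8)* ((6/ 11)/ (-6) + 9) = -122304/ 11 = -11118.55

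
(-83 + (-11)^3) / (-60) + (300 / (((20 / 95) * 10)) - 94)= 1081 / 15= 72.07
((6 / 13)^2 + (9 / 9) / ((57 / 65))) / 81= 13037 / 780273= 0.02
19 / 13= 1.46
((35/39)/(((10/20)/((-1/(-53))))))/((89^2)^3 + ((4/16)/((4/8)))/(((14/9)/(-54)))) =0.00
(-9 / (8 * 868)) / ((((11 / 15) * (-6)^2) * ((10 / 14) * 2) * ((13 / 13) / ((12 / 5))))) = -9 / 109120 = -0.00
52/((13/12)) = 48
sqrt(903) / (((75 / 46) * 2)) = 9.22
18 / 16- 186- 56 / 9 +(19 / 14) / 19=-96277 / 504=-191.03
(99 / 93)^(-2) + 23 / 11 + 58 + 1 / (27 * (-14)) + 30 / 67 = 188213633 / 3064446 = 61.42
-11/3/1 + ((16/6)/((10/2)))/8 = -18/5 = -3.60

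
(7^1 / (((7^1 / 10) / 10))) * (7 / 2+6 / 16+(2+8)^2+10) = 22775 / 2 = 11387.50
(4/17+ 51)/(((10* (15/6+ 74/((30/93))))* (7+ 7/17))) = 871/292194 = 0.00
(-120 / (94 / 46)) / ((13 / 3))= -8280 / 611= -13.55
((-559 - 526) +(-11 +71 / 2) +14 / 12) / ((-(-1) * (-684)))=1589 / 1026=1.55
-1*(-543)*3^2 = 4887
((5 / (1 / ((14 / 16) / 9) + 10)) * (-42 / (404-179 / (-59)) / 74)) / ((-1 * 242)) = 2891 / 2035620268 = 0.00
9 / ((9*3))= 1 / 3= 0.33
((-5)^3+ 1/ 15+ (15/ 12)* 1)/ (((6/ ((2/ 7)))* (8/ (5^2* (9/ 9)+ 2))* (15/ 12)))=-22263/ 1400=-15.90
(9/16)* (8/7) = 9/14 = 0.64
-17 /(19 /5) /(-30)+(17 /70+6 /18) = 1447 /1995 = 0.73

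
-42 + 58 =16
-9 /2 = -4.50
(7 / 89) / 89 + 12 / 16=23791 / 31684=0.75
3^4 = 81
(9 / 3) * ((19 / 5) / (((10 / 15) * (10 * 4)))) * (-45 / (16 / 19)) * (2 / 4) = -29241 / 2560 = -11.42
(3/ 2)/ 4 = 0.38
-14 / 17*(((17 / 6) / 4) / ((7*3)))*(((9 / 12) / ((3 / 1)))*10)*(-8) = 5 / 9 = 0.56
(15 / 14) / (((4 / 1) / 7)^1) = 15 / 8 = 1.88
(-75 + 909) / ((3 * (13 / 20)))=5560 / 13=427.69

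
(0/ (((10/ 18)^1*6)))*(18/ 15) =0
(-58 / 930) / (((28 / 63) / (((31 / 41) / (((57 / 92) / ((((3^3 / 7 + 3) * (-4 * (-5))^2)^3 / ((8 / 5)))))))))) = -590118912000000 / 267197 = -2208553658.91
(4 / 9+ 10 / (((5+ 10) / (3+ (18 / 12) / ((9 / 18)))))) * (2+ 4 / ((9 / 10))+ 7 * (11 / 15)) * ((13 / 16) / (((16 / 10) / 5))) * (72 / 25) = 6773 / 18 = 376.28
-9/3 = -3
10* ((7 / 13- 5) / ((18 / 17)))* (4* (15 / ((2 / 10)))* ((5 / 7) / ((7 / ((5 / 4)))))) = -3081250 / 1911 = -1612.38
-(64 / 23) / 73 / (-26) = 32 / 21827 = 0.00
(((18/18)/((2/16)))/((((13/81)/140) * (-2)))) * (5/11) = -226800/143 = -1586.01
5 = 5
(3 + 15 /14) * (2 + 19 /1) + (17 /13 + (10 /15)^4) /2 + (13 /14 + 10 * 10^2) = 16027225 /14742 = 1087.18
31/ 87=0.36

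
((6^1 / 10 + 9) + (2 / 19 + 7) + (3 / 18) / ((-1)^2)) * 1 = 9617 / 570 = 16.87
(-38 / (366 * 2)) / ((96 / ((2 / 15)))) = -19 / 263520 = -0.00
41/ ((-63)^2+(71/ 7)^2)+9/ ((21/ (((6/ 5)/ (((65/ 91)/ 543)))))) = 1950178253/ 4988050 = 390.97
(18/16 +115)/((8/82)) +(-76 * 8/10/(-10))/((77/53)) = 73579117/61600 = 1194.47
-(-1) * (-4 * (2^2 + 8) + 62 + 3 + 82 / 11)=269 / 11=24.45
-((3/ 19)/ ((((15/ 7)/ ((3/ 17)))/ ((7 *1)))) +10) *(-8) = 130376/ 1615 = 80.73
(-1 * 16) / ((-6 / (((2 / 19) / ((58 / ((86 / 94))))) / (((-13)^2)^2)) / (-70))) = -24080 / 2218932651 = -0.00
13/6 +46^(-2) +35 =235937/6348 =37.17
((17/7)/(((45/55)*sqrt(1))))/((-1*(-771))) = 0.00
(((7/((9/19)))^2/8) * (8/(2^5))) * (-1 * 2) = -17689/1296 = -13.65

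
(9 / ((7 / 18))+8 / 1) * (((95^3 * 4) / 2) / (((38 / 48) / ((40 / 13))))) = 207555164.84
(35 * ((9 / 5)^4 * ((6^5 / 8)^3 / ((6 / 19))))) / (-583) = -133557789695904 / 72875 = -1832696942.65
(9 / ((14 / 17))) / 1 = 10.93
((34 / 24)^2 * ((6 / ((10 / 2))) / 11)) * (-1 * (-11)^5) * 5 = 4231249 / 24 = 176302.04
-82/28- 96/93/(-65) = -82167/28210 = -2.91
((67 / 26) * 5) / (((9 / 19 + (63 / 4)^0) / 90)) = 286425 / 364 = 786.88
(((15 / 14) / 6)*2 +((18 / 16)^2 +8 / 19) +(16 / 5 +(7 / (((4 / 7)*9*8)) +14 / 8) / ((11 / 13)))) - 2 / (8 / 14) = 16908853 / 4213440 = 4.01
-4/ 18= -2/ 9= -0.22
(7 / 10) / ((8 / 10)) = 7 / 8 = 0.88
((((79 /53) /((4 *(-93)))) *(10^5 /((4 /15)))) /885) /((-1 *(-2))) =-246875 /290811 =-0.85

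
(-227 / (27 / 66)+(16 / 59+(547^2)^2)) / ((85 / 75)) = 78993551582.10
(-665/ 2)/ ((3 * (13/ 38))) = -12635/ 39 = -323.97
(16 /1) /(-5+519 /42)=224 /103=2.17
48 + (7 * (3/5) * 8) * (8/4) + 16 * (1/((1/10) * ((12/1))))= 1928/15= 128.53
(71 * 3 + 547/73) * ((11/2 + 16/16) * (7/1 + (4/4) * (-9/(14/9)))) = 889304/511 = 1740.32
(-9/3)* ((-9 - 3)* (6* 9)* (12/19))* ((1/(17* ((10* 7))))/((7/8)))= 93312/79135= 1.18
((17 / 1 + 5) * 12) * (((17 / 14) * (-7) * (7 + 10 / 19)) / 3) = -106964 / 19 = -5629.68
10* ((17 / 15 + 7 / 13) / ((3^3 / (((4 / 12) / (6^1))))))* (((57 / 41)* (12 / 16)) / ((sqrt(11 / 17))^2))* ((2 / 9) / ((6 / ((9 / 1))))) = 52649 / 2849418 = 0.02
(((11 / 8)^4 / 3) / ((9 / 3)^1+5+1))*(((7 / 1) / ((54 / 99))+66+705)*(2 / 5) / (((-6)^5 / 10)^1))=-68856623 / 1289945088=-0.05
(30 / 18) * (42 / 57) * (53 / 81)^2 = 196630 / 373977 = 0.53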